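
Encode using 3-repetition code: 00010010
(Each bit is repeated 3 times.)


Each bit -> 3 copies

000000000111000000111000


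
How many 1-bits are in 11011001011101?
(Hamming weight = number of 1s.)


Counting 1s in 11011001011101

9


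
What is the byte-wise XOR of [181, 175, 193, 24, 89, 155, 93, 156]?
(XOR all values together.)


XOR chain: 181 ^ 175 ^ 193 ^ 24 ^ 89 ^ 155 ^ 93 ^ 156 = 192

192


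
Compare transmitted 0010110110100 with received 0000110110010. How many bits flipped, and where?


XOR: 0010000000110

3 error(s) at position(s): 2, 10, 11


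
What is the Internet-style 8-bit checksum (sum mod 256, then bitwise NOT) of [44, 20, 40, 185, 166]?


Sum = 455 mod 256 = 199
Complement = 56

56


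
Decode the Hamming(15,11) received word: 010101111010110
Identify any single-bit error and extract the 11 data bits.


Syndrome = 14: error at position 14

Data: 00111010100 (corrected bit 14)


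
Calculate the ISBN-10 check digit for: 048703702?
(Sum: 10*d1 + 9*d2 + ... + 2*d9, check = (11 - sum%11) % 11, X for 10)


Weighted sum: 196
196 mod 11 = 9

Check digit: 2


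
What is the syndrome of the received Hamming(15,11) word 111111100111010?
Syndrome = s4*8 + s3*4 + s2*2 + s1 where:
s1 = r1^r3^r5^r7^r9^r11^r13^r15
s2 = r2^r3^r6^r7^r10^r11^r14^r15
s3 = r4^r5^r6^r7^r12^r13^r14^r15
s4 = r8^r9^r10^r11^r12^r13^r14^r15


s1=1, s2=1, s3=0, s4=0

Syndrome = 3 (error at position 3)


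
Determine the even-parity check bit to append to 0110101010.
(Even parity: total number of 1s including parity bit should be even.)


Number of 1s in data: 5
Parity bit: 1

1


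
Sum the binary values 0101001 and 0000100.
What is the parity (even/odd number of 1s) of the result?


0101001 = 41
0000100 = 4
Sum = 45 = 101101
1s count = 4

even parity (4 ones in 101101)


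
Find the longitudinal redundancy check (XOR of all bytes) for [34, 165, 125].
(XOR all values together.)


XOR chain: 34 ^ 165 ^ 125 = 250

250


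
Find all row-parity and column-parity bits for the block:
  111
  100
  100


Row parities: 111
Column parities: 111

Row P: 111, Col P: 111, Corner: 1


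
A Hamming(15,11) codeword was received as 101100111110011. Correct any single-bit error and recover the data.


Syndrome = 0: no error detected

Data: 10011110011 (no errors)


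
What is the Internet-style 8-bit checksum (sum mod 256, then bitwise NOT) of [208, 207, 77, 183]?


Sum = 675 mod 256 = 163
Complement = 92

92


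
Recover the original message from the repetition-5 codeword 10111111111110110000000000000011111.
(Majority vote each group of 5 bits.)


Groups: 10111, 11111, 11101, 10000, 00000, 00000, 11111
Majority votes: 1110001

1110001


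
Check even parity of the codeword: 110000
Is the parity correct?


Number of 1s: 2

Yes, parity is correct (2 ones)


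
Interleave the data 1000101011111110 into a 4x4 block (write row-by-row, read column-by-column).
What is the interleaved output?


Matrix:
  1000
  1010
  1111
  1110
Read columns: 1111001101110010

1111001101110010


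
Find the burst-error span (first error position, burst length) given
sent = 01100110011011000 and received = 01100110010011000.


XOR: 00000000001000000

Burst at position 10, length 1


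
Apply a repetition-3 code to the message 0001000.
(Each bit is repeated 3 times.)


Each bit -> 3 copies

000000000111000000000


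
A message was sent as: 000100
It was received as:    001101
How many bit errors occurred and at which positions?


XOR: 001001

2 error(s) at position(s): 2, 5


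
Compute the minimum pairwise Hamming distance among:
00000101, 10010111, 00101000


Comparing all pairs, minimum distance: 3
Can detect 2 errors, correct 1 errors

3


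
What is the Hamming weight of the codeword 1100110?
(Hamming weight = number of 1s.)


Counting 1s in 1100110

4


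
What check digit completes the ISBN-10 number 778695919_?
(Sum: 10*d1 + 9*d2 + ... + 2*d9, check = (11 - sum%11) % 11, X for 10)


Weighted sum: 375
375 mod 11 = 1

Check digit: X


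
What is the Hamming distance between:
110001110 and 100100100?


XOR: 010101010
Count of 1s: 4

4


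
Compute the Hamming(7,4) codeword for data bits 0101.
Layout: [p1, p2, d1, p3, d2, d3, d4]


Parity bits: p1=0, p2=1, p3=0

0100101


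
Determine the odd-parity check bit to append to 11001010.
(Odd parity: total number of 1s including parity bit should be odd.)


Number of 1s in data: 4
Parity bit: 1

1


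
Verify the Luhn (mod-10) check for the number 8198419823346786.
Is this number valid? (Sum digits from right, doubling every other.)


Luhn sum = 91
91 mod 10 = 1

Invalid (Luhn sum mod 10 = 1)


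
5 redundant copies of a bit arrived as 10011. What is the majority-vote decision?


Ones: 3 out of 5
Threshold: 3

1 (3/5 voted 1)


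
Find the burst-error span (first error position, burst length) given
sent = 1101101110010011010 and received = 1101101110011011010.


XOR: 0000000000001000000

Burst at position 12, length 1


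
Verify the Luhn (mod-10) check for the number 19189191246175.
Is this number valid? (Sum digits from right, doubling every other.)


Luhn sum = 63
63 mod 10 = 3

Invalid (Luhn sum mod 10 = 3)


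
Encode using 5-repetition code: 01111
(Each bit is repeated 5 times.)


Each bit -> 5 copies

0000011111111111111111111


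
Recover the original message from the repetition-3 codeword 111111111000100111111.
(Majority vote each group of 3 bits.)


Groups: 111, 111, 111, 000, 100, 111, 111
Majority votes: 1110011

1110011


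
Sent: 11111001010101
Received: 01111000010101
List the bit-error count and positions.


XOR: 10000001000000

2 error(s) at position(s): 0, 7


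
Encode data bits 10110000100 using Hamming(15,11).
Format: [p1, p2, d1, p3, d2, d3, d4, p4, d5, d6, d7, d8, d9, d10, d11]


Parity bits: p1=1, p2=1, p3=1, p4=1

111101110000100


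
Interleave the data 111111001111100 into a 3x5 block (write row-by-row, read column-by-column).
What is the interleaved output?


Matrix:
  11111
  10011
  11100
Read columns: 111101101110110

111101101110110


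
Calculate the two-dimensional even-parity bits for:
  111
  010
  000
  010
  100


Row parities: 11011
Column parities: 011

Row P: 11011, Col P: 011, Corner: 0


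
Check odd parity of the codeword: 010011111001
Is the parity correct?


Number of 1s: 7

Yes, parity is correct (7 ones)


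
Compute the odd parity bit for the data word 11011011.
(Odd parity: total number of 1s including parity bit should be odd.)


Number of 1s in data: 6
Parity bit: 1

1


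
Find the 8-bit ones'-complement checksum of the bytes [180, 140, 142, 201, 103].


Sum = 766 mod 256 = 254
Complement = 1

1


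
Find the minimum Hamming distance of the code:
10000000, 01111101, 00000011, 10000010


Comparing all pairs, minimum distance: 1
Can detect 0 errors, correct 0 errors

1


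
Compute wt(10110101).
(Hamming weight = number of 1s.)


Counting 1s in 10110101

5


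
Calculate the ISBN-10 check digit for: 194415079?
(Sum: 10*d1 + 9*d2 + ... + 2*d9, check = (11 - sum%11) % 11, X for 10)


Weighted sum: 221
221 mod 11 = 1

Check digit: X


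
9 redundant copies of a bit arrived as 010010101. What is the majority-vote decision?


Ones: 4 out of 9
Threshold: 5

0 (4/9 voted 1)


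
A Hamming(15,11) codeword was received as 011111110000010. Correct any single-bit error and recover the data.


Syndrome = 7: error at position 7

Data: 11100000010 (corrected bit 7)


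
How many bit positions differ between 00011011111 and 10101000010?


XOR: 10110011101
Count of 1s: 7

7


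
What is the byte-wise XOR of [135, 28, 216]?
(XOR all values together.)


XOR chain: 135 ^ 28 ^ 216 = 67

67


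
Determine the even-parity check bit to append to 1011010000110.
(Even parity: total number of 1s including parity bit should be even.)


Number of 1s in data: 6
Parity bit: 0

0


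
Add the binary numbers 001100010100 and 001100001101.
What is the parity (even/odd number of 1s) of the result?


001100010100 = 788
001100001101 = 781
Sum = 1569 = 11000100001
1s count = 4

even parity (4 ones in 11000100001)


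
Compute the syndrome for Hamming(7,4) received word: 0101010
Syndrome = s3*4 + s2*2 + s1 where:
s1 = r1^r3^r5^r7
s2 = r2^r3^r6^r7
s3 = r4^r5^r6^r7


s1=0, s2=0, s3=0

Syndrome = 0 (no error)


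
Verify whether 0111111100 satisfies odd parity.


Number of 1s: 7

Yes, parity is correct (7 ones)


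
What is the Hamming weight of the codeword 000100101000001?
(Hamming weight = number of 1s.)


Counting 1s in 000100101000001

4


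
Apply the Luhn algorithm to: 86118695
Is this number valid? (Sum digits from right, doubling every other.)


Luhn sum = 43
43 mod 10 = 3

Invalid (Luhn sum mod 10 = 3)


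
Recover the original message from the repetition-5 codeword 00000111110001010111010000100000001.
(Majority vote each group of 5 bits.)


Groups: 00000, 11111, 00010, 10111, 01000, 01000, 00001
Majority votes: 0101000

0101000


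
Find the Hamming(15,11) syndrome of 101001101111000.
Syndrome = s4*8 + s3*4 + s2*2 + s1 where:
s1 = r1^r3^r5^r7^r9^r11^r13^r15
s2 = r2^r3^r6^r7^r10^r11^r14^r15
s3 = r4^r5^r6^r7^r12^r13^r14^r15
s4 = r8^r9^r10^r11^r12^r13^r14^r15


s1=1, s2=1, s3=1, s4=0

Syndrome = 7 (error at position 7)


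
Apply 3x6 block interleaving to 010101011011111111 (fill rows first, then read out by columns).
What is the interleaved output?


Matrix:
  010101
  011011
  111111
Read columns: 001111011101011111

001111011101011111


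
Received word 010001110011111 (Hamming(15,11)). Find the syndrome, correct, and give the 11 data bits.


Syndrome = 0: no error detected

Data: 00110011111 (no errors)


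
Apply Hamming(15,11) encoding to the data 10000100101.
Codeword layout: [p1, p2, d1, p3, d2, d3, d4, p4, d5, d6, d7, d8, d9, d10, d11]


Parity bits: p1=1, p2=1, p3=0, p4=1

111000010100101


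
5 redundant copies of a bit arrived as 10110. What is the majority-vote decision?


Ones: 3 out of 5
Threshold: 3

1 (3/5 voted 1)


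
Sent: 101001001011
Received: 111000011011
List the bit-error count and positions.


XOR: 010001010000

3 error(s) at position(s): 1, 5, 7


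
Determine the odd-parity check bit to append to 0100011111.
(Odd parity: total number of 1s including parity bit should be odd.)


Number of 1s in data: 6
Parity bit: 1

1


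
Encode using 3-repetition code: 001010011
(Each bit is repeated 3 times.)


Each bit -> 3 copies

000000111000111000000111111


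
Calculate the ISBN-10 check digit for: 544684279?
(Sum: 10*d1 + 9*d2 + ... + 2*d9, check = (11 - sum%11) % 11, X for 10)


Weighted sum: 275
275 mod 11 = 0

Check digit: 0


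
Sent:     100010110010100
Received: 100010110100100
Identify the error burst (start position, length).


XOR: 000000000110000

Burst at position 9, length 2


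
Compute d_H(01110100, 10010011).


XOR: 11100111
Count of 1s: 6

6


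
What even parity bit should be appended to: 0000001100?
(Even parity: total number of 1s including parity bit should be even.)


Number of 1s in data: 2
Parity bit: 0

0


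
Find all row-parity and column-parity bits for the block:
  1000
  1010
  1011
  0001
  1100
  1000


Row parities: 101101
Column parities: 1100

Row P: 101101, Col P: 1100, Corner: 0


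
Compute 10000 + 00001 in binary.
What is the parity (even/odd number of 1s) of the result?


10000 = 16
00001 = 1
Sum = 17 = 10001
1s count = 2

even parity (2 ones in 10001)


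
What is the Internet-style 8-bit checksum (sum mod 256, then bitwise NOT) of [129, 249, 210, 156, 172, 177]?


Sum = 1093 mod 256 = 69
Complement = 186

186


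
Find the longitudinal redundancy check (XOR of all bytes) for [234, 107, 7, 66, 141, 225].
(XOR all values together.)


XOR chain: 234 ^ 107 ^ 7 ^ 66 ^ 141 ^ 225 = 168

168


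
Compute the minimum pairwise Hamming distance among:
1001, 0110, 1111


Comparing all pairs, minimum distance: 2
Can detect 1 errors, correct 0 errors

2


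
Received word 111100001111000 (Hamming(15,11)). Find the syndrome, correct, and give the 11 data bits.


Syndrome = 0: no error detected

Data: 10001111000 (no errors)


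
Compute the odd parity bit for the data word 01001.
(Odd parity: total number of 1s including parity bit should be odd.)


Number of 1s in data: 2
Parity bit: 1

1


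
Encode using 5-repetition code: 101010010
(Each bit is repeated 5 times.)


Each bit -> 5 copies

111110000011111000001111100000000001111100000


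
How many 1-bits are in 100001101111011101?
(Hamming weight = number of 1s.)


Counting 1s in 100001101111011101

11


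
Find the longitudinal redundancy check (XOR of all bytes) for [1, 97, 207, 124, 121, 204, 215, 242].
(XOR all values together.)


XOR chain: 1 ^ 97 ^ 207 ^ 124 ^ 121 ^ 204 ^ 215 ^ 242 = 67

67


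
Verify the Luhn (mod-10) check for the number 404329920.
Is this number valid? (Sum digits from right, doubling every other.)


Luhn sum = 38
38 mod 10 = 8

Invalid (Luhn sum mod 10 = 8)


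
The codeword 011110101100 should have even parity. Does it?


Number of 1s: 7

No, parity error (7 ones)


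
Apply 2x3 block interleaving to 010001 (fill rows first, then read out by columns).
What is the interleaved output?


Matrix:
  010
  001
Read columns: 001001

001001


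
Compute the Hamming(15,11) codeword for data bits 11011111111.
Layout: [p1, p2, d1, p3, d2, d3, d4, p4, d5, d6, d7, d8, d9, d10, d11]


Parity bits: p1=1, p2=0, p3=0, p4=1

101010111111111


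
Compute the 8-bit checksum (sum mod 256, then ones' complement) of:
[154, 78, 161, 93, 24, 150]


Sum = 660 mod 256 = 148
Complement = 107

107


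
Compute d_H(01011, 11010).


XOR: 10001
Count of 1s: 2

2


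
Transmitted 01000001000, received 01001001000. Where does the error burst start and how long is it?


XOR: 00001000000

Burst at position 4, length 1


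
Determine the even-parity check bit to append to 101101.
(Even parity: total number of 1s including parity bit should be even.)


Number of 1s in data: 4
Parity bit: 0

0


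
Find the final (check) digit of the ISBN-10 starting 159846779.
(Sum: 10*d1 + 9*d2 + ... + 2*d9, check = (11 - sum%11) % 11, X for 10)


Weighted sum: 304
304 mod 11 = 7

Check digit: 4


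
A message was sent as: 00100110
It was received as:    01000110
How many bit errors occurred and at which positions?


XOR: 01100000

2 error(s) at position(s): 1, 2


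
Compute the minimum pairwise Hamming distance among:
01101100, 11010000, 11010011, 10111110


Comparing all pairs, minimum distance: 2
Can detect 1 errors, correct 0 errors

2


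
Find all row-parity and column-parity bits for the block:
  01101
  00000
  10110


Row parities: 101
Column parities: 11011

Row P: 101, Col P: 11011, Corner: 0


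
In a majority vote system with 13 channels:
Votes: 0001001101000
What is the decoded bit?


Ones: 4 out of 13
Threshold: 7

0 (4/13 voted 1)


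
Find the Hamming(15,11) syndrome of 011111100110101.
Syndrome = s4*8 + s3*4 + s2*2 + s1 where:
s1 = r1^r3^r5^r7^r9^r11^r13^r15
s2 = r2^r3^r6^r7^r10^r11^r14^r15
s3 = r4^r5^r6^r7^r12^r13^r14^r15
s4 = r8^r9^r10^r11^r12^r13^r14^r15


s1=0, s2=1, s3=0, s4=0

Syndrome = 2 (error at position 2)


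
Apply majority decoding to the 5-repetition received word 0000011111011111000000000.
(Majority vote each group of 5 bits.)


Groups: 00000, 11111, 01111, 10000, 00000
Majority votes: 01100

01100


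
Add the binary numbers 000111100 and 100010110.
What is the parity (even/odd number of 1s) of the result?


000111100 = 60
100010110 = 278
Sum = 338 = 101010010
1s count = 4

even parity (4 ones in 101010010)


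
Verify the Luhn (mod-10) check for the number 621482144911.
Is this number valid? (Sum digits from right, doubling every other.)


Luhn sum = 46
46 mod 10 = 6

Invalid (Luhn sum mod 10 = 6)


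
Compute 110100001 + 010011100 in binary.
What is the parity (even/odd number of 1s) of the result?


110100001 = 417
010011100 = 156
Sum = 573 = 1000111101
1s count = 6

even parity (6 ones in 1000111101)


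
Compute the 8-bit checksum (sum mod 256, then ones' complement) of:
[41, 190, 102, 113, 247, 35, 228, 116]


Sum = 1072 mod 256 = 48
Complement = 207

207


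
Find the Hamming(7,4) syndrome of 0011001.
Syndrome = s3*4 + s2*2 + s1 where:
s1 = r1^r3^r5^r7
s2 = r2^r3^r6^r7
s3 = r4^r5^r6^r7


s1=0, s2=0, s3=0

Syndrome = 0 (no error)


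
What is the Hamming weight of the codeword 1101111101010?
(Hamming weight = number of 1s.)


Counting 1s in 1101111101010

9


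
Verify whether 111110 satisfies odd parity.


Number of 1s: 5

Yes, parity is correct (5 ones)


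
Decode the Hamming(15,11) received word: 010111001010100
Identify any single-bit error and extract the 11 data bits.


Syndrome = 10: error at position 10

Data: 01101110100 (corrected bit 10)


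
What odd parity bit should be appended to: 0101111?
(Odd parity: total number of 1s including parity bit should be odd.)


Number of 1s in data: 5
Parity bit: 0

0


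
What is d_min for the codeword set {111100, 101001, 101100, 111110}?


Comparing all pairs, minimum distance: 1
Can detect 0 errors, correct 0 errors

1


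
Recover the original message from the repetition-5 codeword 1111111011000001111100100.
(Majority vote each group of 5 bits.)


Groups: 11111, 11011, 00000, 11111, 00100
Majority votes: 11010

11010


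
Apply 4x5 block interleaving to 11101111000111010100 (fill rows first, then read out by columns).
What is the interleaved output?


Matrix:
  11101
  11100
  01110
  10100
Read columns: 11011110111100101000

11011110111100101000


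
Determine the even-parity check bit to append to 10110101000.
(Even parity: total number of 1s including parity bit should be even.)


Number of 1s in data: 5
Parity bit: 1

1


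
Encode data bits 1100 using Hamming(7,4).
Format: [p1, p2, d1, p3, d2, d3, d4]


Parity bits: p1=0, p2=1, p3=1

0111100


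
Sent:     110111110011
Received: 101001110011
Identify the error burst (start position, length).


XOR: 011110000000

Burst at position 1, length 4


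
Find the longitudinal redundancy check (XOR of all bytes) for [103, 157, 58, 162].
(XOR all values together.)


XOR chain: 103 ^ 157 ^ 58 ^ 162 = 98

98


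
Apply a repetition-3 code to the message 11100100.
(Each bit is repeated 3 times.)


Each bit -> 3 copies

111111111000000111000000


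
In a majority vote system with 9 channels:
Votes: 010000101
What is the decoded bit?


Ones: 3 out of 9
Threshold: 5

0 (3/9 voted 1)


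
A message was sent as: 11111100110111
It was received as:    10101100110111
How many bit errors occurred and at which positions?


XOR: 01010000000000

2 error(s) at position(s): 1, 3


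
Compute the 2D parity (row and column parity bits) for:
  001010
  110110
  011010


Row parities: 001
Column parities: 100110

Row P: 001, Col P: 100110, Corner: 1


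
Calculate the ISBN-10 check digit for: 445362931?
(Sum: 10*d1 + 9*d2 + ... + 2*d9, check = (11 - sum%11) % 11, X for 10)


Weighted sum: 230
230 mod 11 = 10

Check digit: 1


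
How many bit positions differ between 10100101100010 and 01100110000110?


XOR: 11000011100100
Count of 1s: 6

6


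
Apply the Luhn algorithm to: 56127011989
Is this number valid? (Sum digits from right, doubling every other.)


Luhn sum = 48
48 mod 10 = 8

Invalid (Luhn sum mod 10 = 8)


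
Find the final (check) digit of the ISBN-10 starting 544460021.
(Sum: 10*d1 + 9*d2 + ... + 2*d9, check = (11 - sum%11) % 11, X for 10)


Weighted sum: 190
190 mod 11 = 3

Check digit: 8


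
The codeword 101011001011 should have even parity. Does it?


Number of 1s: 7

No, parity error (7 ones)


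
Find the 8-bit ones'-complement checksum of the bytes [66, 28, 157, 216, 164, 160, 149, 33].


Sum = 973 mod 256 = 205
Complement = 50

50


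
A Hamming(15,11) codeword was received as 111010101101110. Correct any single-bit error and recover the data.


Syndrome = 14: error at position 14

Data: 11011101100 (corrected bit 14)


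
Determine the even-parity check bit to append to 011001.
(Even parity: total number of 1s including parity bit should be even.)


Number of 1s in data: 3
Parity bit: 1

1


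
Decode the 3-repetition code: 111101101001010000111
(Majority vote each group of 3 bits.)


Groups: 111, 101, 101, 001, 010, 000, 111
Majority votes: 1110001

1110001


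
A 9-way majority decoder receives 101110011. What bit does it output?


Ones: 6 out of 9
Threshold: 5

1 (6/9 voted 1)


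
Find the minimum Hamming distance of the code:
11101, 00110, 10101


Comparing all pairs, minimum distance: 1
Can detect 0 errors, correct 0 errors

1


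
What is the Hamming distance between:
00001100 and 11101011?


XOR: 11100111
Count of 1s: 6

6


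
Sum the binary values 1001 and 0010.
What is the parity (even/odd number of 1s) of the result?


1001 = 9
0010 = 2
Sum = 11 = 1011
1s count = 3

odd parity (3 ones in 1011)


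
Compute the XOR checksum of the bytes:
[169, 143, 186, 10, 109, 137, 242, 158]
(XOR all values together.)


XOR chain: 169 ^ 143 ^ 186 ^ 10 ^ 109 ^ 137 ^ 242 ^ 158 = 30

30


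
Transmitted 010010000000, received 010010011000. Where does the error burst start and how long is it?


XOR: 000000011000

Burst at position 7, length 2


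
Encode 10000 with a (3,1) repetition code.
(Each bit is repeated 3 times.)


Each bit -> 3 copies

111000000000000


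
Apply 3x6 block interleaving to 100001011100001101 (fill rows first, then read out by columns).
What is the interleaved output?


Matrix:
  100001
  011100
  001101
Read columns: 100010011011000101

100010011011000101


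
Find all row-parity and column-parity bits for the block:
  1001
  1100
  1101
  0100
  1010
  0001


Row parities: 001101
Column parities: 0111

Row P: 001101, Col P: 0111, Corner: 1


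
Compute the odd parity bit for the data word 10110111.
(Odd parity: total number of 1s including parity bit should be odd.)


Number of 1s in data: 6
Parity bit: 1

1


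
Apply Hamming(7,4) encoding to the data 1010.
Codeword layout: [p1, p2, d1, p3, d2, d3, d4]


Parity bits: p1=1, p2=0, p3=1

1011010


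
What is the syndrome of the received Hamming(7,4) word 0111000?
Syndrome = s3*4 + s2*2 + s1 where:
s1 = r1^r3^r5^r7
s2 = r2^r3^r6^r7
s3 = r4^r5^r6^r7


s1=1, s2=0, s3=1

Syndrome = 5 (error at position 5)


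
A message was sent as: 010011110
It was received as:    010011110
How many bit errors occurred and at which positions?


XOR: 000000000

0 errors (received matches sent)


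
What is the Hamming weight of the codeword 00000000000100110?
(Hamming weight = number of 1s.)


Counting 1s in 00000000000100110

3


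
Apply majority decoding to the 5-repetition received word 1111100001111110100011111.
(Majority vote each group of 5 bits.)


Groups: 11111, 00001, 11111, 01000, 11111
Majority votes: 10101

10101


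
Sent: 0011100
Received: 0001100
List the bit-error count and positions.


XOR: 0010000

1 error(s) at position(s): 2


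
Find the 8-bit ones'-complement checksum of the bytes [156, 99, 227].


Sum = 482 mod 256 = 226
Complement = 29

29


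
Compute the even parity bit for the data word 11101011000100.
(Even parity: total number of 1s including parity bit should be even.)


Number of 1s in data: 7
Parity bit: 1

1


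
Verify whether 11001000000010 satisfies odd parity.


Number of 1s: 4

No, parity error (4 ones)


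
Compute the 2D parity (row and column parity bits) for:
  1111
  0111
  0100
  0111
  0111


Row parities: 01111
Column parities: 1100

Row P: 01111, Col P: 1100, Corner: 0


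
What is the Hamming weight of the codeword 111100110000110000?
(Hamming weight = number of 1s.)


Counting 1s in 111100110000110000

8


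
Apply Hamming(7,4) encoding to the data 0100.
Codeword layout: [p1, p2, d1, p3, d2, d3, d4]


Parity bits: p1=1, p2=0, p3=1

1001100


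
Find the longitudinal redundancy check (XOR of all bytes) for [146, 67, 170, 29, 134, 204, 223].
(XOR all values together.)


XOR chain: 146 ^ 67 ^ 170 ^ 29 ^ 134 ^ 204 ^ 223 = 243

243


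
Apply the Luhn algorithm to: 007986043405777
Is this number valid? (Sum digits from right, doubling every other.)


Luhn sum = 66
66 mod 10 = 6

Invalid (Luhn sum mod 10 = 6)


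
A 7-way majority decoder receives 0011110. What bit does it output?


Ones: 4 out of 7
Threshold: 4

1 (4/7 voted 1)


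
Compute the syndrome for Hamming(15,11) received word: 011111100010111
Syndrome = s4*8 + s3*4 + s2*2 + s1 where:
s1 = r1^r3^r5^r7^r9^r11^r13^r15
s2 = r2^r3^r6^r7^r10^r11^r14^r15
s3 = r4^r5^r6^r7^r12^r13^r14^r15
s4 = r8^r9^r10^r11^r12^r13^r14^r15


s1=0, s2=1, s3=1, s4=0

Syndrome = 6 (error at position 6)


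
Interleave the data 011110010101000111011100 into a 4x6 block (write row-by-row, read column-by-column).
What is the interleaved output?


Matrix:
  011110
  010101
  000111
  011100
Read columns: 000011011001111110100110

000011011001111110100110


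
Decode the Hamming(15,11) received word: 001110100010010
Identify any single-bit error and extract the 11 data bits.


Syndrome = 0: no error detected

Data: 11010010010 (no errors)


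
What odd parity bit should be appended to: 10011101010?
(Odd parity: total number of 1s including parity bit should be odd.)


Number of 1s in data: 6
Parity bit: 1

1


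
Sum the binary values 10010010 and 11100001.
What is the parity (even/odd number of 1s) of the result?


10010010 = 146
11100001 = 225
Sum = 371 = 101110011
1s count = 6

even parity (6 ones in 101110011)


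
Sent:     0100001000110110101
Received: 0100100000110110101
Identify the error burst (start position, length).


XOR: 0000101000000000000

Burst at position 4, length 3


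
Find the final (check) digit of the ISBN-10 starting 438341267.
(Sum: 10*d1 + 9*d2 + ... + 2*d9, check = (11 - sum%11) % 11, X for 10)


Weighted sum: 221
221 mod 11 = 1

Check digit: X


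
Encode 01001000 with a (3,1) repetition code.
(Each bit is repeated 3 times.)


Each bit -> 3 copies

000111000000111000000000


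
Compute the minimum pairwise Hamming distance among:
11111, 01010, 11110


Comparing all pairs, minimum distance: 1
Can detect 0 errors, correct 0 errors

1


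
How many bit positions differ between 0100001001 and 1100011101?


XOR: 1000010100
Count of 1s: 3

3


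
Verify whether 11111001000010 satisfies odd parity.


Number of 1s: 7

Yes, parity is correct (7 ones)


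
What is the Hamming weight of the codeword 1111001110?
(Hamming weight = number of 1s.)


Counting 1s in 1111001110

7


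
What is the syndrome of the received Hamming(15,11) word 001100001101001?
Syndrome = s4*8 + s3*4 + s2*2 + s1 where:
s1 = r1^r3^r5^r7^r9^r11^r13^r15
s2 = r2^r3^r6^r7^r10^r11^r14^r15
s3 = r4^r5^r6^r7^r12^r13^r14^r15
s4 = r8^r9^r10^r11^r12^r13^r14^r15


s1=1, s2=1, s3=1, s4=0

Syndrome = 7 (error at position 7)


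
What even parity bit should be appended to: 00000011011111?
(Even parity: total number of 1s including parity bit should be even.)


Number of 1s in data: 7
Parity bit: 1

1


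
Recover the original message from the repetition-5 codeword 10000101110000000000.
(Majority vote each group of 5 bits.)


Groups: 10000, 10111, 00000, 00000
Majority votes: 0100

0100


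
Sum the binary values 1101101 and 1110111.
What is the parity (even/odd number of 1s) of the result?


1101101 = 109
1110111 = 119
Sum = 228 = 11100100
1s count = 4

even parity (4 ones in 11100100)


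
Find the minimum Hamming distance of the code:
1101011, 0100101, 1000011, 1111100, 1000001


Comparing all pairs, minimum distance: 1
Can detect 0 errors, correct 0 errors

1


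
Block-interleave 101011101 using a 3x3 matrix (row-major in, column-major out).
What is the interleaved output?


Matrix:
  101
  011
  101
Read columns: 101010111

101010111


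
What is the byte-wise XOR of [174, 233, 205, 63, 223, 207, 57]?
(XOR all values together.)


XOR chain: 174 ^ 233 ^ 205 ^ 63 ^ 223 ^ 207 ^ 57 = 156

156


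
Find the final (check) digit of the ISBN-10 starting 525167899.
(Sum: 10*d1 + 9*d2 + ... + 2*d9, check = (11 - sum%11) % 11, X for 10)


Weighted sum: 263
263 mod 11 = 10

Check digit: 1


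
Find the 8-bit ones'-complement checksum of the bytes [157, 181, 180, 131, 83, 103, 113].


Sum = 948 mod 256 = 180
Complement = 75

75


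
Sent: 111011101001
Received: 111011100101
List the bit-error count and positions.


XOR: 000000001100

2 error(s) at position(s): 8, 9


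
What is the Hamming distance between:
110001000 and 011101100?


XOR: 101100100
Count of 1s: 4

4


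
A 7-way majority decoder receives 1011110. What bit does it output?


Ones: 5 out of 7
Threshold: 4

1 (5/7 voted 1)


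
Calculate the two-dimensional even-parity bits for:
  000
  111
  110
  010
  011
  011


Row parities: 010100
Column parities: 011

Row P: 010100, Col P: 011, Corner: 0


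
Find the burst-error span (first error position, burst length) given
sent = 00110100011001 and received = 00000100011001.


XOR: 00110000000000

Burst at position 2, length 2


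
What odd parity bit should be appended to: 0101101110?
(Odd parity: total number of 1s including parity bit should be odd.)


Number of 1s in data: 6
Parity bit: 1

1


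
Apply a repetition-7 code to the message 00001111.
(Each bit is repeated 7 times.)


Each bit -> 7 copies

00000000000000000000000000001111111111111111111111111111


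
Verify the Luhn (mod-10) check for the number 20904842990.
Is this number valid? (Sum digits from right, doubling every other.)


Luhn sum = 48
48 mod 10 = 8

Invalid (Luhn sum mod 10 = 8)


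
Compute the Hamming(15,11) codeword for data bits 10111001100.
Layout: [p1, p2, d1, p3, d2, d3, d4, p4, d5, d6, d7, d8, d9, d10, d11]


Parity bits: p1=0, p2=1, p3=0, p4=1

011001111001100


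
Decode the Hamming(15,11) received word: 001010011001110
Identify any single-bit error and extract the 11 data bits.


Syndrome = 8: error at position 8

Data: 11001001110 (corrected bit 8)


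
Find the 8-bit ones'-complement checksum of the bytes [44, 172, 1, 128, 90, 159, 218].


Sum = 812 mod 256 = 44
Complement = 211

211


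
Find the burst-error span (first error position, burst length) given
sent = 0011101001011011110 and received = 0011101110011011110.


XOR: 0000000111000000000

Burst at position 7, length 3


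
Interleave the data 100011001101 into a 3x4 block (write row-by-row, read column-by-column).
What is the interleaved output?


Matrix:
  1000
  1100
  1101
Read columns: 111011000001

111011000001


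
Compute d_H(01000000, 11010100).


XOR: 10010100
Count of 1s: 3

3


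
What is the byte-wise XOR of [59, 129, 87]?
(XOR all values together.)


XOR chain: 59 ^ 129 ^ 87 = 237

237


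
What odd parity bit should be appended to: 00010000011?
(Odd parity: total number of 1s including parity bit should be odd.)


Number of 1s in data: 3
Parity bit: 0

0


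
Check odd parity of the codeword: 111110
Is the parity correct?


Number of 1s: 5

Yes, parity is correct (5 ones)


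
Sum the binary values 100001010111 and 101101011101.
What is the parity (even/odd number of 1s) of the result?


100001010111 = 2135
101101011101 = 2909
Sum = 5044 = 1001110110100
1s count = 7

odd parity (7 ones in 1001110110100)


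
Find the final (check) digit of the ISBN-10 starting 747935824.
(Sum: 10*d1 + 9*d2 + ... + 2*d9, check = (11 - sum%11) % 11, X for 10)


Weighted sum: 314
314 mod 11 = 6

Check digit: 5


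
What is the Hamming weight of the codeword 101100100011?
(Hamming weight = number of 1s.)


Counting 1s in 101100100011

6


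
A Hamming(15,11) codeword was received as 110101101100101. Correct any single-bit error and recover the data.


Syndrome = 7: error at position 7

Data: 00101100101 (corrected bit 7)


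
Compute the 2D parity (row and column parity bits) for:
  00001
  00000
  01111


Row parities: 100
Column parities: 01110

Row P: 100, Col P: 01110, Corner: 1


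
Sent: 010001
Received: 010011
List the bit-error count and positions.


XOR: 000010

1 error(s) at position(s): 4


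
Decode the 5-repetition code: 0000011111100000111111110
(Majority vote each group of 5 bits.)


Groups: 00000, 11111, 10000, 01111, 11110
Majority votes: 01011

01011


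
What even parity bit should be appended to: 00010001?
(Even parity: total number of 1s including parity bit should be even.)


Number of 1s in data: 2
Parity bit: 0

0


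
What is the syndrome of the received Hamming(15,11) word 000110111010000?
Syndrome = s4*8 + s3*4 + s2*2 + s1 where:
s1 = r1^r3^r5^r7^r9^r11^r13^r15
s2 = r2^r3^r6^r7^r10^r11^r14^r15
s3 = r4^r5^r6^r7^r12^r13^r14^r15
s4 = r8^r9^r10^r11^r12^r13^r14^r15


s1=0, s2=0, s3=1, s4=1

Syndrome = 12 (error at position 12)


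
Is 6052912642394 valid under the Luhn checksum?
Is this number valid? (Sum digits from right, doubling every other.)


Luhn sum = 55
55 mod 10 = 5

Invalid (Luhn sum mod 10 = 5)


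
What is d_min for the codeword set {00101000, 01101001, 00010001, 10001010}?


Comparing all pairs, minimum distance: 2
Can detect 1 errors, correct 0 errors

2


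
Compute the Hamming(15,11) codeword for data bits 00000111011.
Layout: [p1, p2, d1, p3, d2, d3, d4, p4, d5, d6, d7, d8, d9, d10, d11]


Parity bits: p1=0, p2=0, p3=1, p4=1

000100010111011


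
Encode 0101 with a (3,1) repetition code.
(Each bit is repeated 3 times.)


Each bit -> 3 copies

000111000111


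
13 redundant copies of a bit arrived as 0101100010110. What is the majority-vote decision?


Ones: 6 out of 13
Threshold: 7

0 (6/13 voted 1)


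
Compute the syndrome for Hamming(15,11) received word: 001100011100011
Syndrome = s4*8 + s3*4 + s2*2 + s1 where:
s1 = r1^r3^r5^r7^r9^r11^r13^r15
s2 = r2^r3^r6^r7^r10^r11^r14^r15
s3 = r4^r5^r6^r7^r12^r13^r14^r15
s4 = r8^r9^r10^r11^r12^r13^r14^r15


s1=1, s2=0, s3=1, s4=1

Syndrome = 13 (error at position 13)


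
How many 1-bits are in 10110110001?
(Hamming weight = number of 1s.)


Counting 1s in 10110110001

6


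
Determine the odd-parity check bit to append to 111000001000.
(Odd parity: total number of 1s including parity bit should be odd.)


Number of 1s in data: 4
Parity bit: 1

1


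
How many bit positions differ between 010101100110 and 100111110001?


XOR: 110010010111
Count of 1s: 7

7


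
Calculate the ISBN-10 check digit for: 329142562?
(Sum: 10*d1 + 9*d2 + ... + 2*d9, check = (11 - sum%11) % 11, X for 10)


Weighted sum: 203
203 mod 11 = 5

Check digit: 6


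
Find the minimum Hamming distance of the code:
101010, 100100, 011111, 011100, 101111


Comparing all pairs, minimum distance: 2
Can detect 1 errors, correct 0 errors

2


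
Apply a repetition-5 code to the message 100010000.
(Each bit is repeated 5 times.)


Each bit -> 5 copies

111110000000000000001111100000000000000000000


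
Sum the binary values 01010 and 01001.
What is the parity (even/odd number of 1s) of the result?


01010 = 10
01001 = 9
Sum = 19 = 10011
1s count = 3

odd parity (3 ones in 10011)


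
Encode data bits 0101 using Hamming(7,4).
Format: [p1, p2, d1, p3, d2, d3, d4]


Parity bits: p1=0, p2=1, p3=0

0100101


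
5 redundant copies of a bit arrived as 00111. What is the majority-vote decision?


Ones: 3 out of 5
Threshold: 3

1 (3/5 voted 1)


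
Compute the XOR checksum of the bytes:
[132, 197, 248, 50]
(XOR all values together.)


XOR chain: 132 ^ 197 ^ 248 ^ 50 = 139

139


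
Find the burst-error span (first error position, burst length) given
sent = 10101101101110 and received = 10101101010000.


XOR: 00000000111110

Burst at position 8, length 5


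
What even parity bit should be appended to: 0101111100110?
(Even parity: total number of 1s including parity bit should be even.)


Number of 1s in data: 8
Parity bit: 0

0


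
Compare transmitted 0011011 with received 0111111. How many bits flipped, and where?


XOR: 0100100

2 error(s) at position(s): 1, 4


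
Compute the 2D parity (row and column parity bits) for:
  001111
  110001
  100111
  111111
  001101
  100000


Row parities: 010011
Column parities: 001011

Row P: 010011, Col P: 001011, Corner: 1


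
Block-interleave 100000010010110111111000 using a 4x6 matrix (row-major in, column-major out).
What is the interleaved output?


Matrix:
  100000
  010010
  110111
  111000
Read columns: 101101110001001001100010

101101110001001001100010


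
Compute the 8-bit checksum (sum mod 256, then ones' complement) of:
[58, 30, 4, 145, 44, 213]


Sum = 494 mod 256 = 238
Complement = 17

17


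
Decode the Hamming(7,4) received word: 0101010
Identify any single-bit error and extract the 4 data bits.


Syndrome = 0: no error detected

Data: 0010 (no errors)


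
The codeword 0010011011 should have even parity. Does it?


Number of 1s: 5

No, parity error (5 ones)


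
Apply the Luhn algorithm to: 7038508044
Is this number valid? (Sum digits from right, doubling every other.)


Luhn sum = 39
39 mod 10 = 9

Invalid (Luhn sum mod 10 = 9)


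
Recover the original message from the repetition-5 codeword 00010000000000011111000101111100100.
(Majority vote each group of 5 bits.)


Groups: 00010, 00000, 00000, 11111, 00010, 11111, 00100
Majority votes: 0001010

0001010


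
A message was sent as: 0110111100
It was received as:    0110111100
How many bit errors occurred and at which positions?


XOR: 0000000000

0 errors (received matches sent)


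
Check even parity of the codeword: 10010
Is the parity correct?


Number of 1s: 2

Yes, parity is correct (2 ones)


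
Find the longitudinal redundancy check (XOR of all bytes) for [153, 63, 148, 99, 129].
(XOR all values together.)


XOR chain: 153 ^ 63 ^ 148 ^ 99 ^ 129 = 208

208


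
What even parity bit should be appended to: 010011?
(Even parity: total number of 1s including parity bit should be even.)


Number of 1s in data: 3
Parity bit: 1

1


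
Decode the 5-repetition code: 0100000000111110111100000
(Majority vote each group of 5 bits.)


Groups: 01000, 00000, 11111, 01111, 00000
Majority votes: 00110

00110


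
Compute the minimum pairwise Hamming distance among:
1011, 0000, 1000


Comparing all pairs, minimum distance: 1
Can detect 0 errors, correct 0 errors

1


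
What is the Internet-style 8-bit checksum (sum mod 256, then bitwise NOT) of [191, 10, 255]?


Sum = 456 mod 256 = 200
Complement = 55

55


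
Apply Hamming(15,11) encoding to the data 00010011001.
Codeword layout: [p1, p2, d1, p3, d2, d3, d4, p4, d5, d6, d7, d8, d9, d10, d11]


Parity bits: p1=1, p2=1, p3=1, p4=1

110100110011001


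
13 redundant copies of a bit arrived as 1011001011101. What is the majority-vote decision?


Ones: 8 out of 13
Threshold: 7

1 (8/13 voted 1)


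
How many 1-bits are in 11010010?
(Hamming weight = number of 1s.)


Counting 1s in 11010010

4
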